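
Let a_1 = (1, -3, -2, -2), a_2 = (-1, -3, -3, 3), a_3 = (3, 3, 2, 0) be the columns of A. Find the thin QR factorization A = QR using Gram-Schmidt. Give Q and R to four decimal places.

Q = [[0.2357, -0.2922, 0.9219], [-0.7071, -0.3371, 0.1369], [-0.4714, -0.4270, -0.0943], [-0.4714, 0.7866, 0.3499]], R = [[4.2426, 1.8856, -2.3570], [0.0000, 4.9441, -2.7417], [0.0000, 0.0000, 2.9879]]

q_1 = a_1/‖a_1‖ = (1, -3, -2, -2)/4.2426 = (0.2357, -0.7071, -0.4714, -0.4714).
r_{12} = q_1·a_2 = 1.8856.
u_2 = a_2 − 1.8856·q_1 = (-1.4444, -1.6667, -2.1111, 3.8889).
‖u_2‖ = 4.9441, so q_2 = (-0.2922, -0.3371, -0.4270, 0.7866).
r_{13} = q_1·a_3 = -2.3570; r_{23} = q_2·a_3 = -2.7417.
u_3 = a_3 + 2.3570·q_1 + 2.7417·q_2 = (2.7545, 0.4091, -0.2818, 1.0455).
‖u_3‖ = 2.9879, so q_3 = (0.9219, 0.1369, -0.0943, 0.3499).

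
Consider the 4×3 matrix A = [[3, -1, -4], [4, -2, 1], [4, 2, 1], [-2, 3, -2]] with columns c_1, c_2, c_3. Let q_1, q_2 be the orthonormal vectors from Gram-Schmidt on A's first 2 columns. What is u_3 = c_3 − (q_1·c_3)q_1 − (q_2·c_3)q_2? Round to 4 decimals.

q_1 = c_1/‖c_1‖ = (3, 4, 4, -2)/6.7082 = (0.4472, 0.5963, 0.5963, -0.2981).
r_{12} = q_1·c_2 = -1.3416.
u_2 = c_2 + 1.3416·q_1 = (-0.4000, -1.2000, 2.8000, 2.6000).
‖u_2‖ = 4.0249, so q_2 = (-0.0994, -0.2981, 0.6957, 0.6460).
r_{13} = q_1·c_3 = 0.0000; r_{23} = q_2·c_3 = -0.4969.
u_3 = c_3 − 0.0000·q_1 + 0.4969·q_2 = (-4.0494, 0.8519, 1.3457, -1.6790).

u_3 = (-4.0494, 0.8519, 1.3457, -1.6790)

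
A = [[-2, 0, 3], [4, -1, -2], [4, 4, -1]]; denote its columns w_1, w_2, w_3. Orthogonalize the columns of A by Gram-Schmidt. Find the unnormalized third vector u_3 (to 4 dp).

w_1 = (-2, 4, 4); ‖w_1‖ = 6.0000, so e_1 = (-0.3333, 0.6667, 0.6667).
e_1·w_2 = (-0.3333)·0 + 0.6667·(-1) + 0.6667·4 = 2.0000.
u_2 = w_2 − 2.0000·e_1 = (0.6667, -2.3333, 2.6667).
‖u_2‖ = 3.6056, so e_2 = (0.1849, -0.6472, 0.7396).
e_1·w_3 = (-0.3333)·3 + 0.6667·(-2) + 0.6667·(-1) = -3.0000; e_2·w_3 = 0.1849·3 + (-0.6472)·(-2) + 0.7396·(-1) = 1.1094.
u_3 = w_3 + 3.0000·e_1 − 1.1094·e_2 = (1.7949, 0.7179, 0.1795).

u_3 = (1.7949, 0.7179, 0.1795)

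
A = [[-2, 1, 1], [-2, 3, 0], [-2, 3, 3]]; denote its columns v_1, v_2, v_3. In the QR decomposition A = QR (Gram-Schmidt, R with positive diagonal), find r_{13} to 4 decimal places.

v_1 = (-2, -2, -2); ‖v_1‖ = 3.4641, so e_1 = (-0.5774, -0.5774, -0.5774).
r_{13} = e_1·v_3 = -2.3094.

r_{13} = -2.3094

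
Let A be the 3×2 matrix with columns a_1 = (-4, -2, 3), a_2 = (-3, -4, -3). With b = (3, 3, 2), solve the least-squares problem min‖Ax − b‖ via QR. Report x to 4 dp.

e_1 = a_1/‖a_1‖ = (-4, -2, 3)/5.3852 = (-0.7428, -0.3714, 0.5571).
r_{12} = e_1·a_2 = 2.0426.
u_2 = a_2 − 2.0426·e_1 = (-1.4828, -3.2414, -4.1379).
‖u_2‖ = 5.4615, so e_2 = (-0.2715, -0.5935, -0.7577).
Qᵀb = (-2.2283, -4.1103).
Back-substitute: x_2 = -4.1103/5.4615 = -0.7526.
x_1 = (-2.2283 − 2.0426·(-0.7526))/5.3852 = -0.1283.

x = (-0.1283, -0.7526)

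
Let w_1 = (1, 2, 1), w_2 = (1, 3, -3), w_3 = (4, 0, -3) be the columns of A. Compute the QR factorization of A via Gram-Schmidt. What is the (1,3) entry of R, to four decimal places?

q_1 = w_1/‖w_1‖ = (1, 2, 1)/2.4495 = (0.4082, 0.8165, 0.4082).
r_{13} = q_1·w_3 = 0.4082.

r_{13} = 0.4082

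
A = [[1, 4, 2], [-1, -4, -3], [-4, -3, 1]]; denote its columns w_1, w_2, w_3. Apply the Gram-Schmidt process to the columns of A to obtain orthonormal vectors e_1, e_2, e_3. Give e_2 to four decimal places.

e_2 = (0.6667, -0.6667, 0.3333)

w_1 = (1, -1, -4); ‖w_1‖ = 4.2426, so e_1 = (0.2357, -0.2357, -0.9428).
e_1·w_2 = 0.2357·4 + (-0.2357)·(-4) + (-0.9428)·(-3) = 4.7140.
u_2 = w_2 − 4.7140·e_1 = (2.8889, -2.8889, 1.4444).
‖u_2‖ = 4.3333, so e_2 = (0.6667, -0.6667, 0.3333).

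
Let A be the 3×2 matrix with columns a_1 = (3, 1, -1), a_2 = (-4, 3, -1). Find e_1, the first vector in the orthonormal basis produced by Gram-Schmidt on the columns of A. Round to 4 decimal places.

e_1 = (0.9045, 0.3015, -0.3015)

a_1 = (3, 1, -1); ‖a_1‖ = 3.3166, so e_1 = (0.9045, 0.3015, -0.3015).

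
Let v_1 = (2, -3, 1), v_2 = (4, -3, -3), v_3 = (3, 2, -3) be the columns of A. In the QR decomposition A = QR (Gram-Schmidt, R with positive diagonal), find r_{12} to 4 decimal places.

v_1 = (2, -3, 1); ‖v_1‖ = 3.7417, so e_1 = (0.5345, -0.8018, 0.2673).
r_{12} = e_1·v_2 = 3.7417.

r_{12} = 3.7417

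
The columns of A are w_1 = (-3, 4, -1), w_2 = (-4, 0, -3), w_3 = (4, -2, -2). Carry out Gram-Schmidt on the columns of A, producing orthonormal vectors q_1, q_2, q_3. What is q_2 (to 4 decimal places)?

q_2 = (-0.5613, -0.5708, -0.5993)

w_1 = (-3, 4, -1); ‖w_1‖ = 5.0990, so q_1 = (-0.5883, 0.7845, -0.1961).
q_1·w_2 = (-0.5883)·(-4) + 0.7845·0 + (-0.1961)·(-3) = 2.9417.
u_2 = w_2 − 2.9417·q_1 = (-2.2692, -2.3077, -2.4231).
‖u_2‖ = 4.0430, so q_2 = (-0.5613, -0.5708, -0.5993).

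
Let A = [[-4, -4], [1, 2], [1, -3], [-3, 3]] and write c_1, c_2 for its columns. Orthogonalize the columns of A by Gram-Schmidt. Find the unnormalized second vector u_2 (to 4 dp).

q_1 = c_1/‖c_1‖ = (-4, 1, 1, -3)/5.1962 = (-0.7698, 0.1925, 0.1925, -0.5774).
r_{12} = q_1·c_2 = 1.1547.
u_2 = c_2 − 1.1547·q_1 = (-3.1111, 1.7778, -3.2222, 3.6667).

u_2 = (-3.1111, 1.7778, -3.2222, 3.6667)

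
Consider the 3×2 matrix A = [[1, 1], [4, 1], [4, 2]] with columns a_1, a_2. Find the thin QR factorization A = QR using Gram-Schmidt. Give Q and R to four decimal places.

Q = [[0.1741, 0.6465], [0.6963, -0.6142], [0.6963, 0.4526]], R = [[5.7446, 2.2630], [0.0000, 0.9374]]

a_1 = (1, 4, 4); ‖a_1‖ = 5.7446, so e_1 = (0.1741, 0.6963, 0.6963).
e_1·a_2 = 0.1741·1 + 0.6963·1 + 0.6963·2 = 2.2630.
u_2 = a_2 − 2.2630·e_1 = (0.6061, -0.5758, 0.4242).
‖u_2‖ = 0.9374, so e_2 = (0.6465, -0.6142, 0.4526).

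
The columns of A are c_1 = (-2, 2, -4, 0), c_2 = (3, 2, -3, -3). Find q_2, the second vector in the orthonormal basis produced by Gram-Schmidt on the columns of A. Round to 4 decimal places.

c_1 = (-2, 2, -4, 0); ‖c_1‖ = 4.8990, so q_1 = (-0.4082, 0.4082, -0.8165, 0.0000).
q_1·c_2 = (-0.4082)·3 + 0.4082·2 + (-0.8165)·(-3) + 0.0000·(-3) = 2.0412.
u_2 = c_2 − 2.0412·q_1 = (3.8333, 1.1667, -1.3333, -3.0000).
‖u_2‖ = 5.1801, so q_2 = (0.7400, 0.2252, -0.2574, -0.5791).

q_2 = (0.7400, 0.2252, -0.2574, -0.5791)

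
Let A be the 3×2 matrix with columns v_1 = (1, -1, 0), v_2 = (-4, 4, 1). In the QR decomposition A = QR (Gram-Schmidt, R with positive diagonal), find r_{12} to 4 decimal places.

v_1 = (1, -1, 0); ‖v_1‖ = 1.4142, so e_1 = (0.7071, -0.7071, 0.0000).
r_{12} = e_1·v_2 = -5.6569.

r_{12} = -5.6569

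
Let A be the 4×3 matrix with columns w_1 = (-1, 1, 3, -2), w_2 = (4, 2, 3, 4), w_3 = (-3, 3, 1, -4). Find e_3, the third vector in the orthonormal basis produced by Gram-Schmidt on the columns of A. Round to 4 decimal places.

e_1 = w_1/‖w_1‖ = (-1, 1, 3, -2)/3.8730 = (-0.2582, 0.2582, 0.7746, -0.5164).
r_{12} = e_1·w_2 = -0.2582.
u_2 = w_2 + 0.2582·e_1 = (3.9333, 2.0667, 3.2000, 3.8667).
‖u_2‖ = 6.7032, so e_2 = (0.5868, 0.3083, 0.4774, 0.5768).
r_{13} = e_1·w_3 = 4.3894; r_{23} = e_2·w_3 = -2.6654.
u_3 = w_3 − 4.3894·e_1 + 2.6654·e_2 = (-0.3027, 2.6884, -1.1276, -0.1958).
‖u_3‖ = 2.9375, so e_3 = (-0.1030, 0.9152, -0.3839, -0.0667).

e_3 = (-0.1030, 0.9152, -0.3839, -0.0667)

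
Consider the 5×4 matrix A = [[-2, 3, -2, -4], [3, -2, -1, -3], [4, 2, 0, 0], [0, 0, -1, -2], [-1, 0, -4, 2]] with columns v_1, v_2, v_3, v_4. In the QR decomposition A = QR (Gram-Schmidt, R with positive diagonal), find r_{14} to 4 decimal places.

r_{14} = -0.5477

q_1 = v_1/‖v_1‖ = (-2, 3, 4, 0, -1)/5.4772 = (-0.3651, 0.5477, 0.7303, 0.0000, -0.1826).
r_{14} = q_1·v_4 = -0.5477.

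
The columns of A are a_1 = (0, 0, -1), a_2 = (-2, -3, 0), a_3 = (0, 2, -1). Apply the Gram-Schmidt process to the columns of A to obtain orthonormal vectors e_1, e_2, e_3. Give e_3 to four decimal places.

e_1 = a_1/‖a_1‖ = (0, 0, -1)/1.0000 = (0.0000, 0.0000, -1.0000).
r_{12} = e_1·a_2 = 0.0000.
u_2 = a_2 + 0.0000·e_1 = (-2.0000, -3.0000, 0.0000).
‖u_2‖ = 3.6056, so e_2 = (-0.5547, -0.8321, 0.0000).
r_{13} = e_1·a_3 = 1.0000; r_{23} = e_2·a_3 = -1.6641.
u_3 = a_3 − 1.0000·e_1 + 1.6641·e_2 = (-0.9231, 0.6154, 0.0000).
‖u_3‖ = 1.1094, so e_3 = (-0.8321, 0.5547, 0.0000).

e_3 = (-0.8321, 0.5547, 0.0000)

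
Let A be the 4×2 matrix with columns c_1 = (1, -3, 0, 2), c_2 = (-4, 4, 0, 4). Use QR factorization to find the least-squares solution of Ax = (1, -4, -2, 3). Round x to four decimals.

x = (1.3947, 0.0658)

q_1 = c_1/‖c_1‖ = (1, -3, 0, 2)/3.7417 = (0.2673, -0.8018, 0.0000, 0.5345).
r_{12} = q_1·c_2 = -2.1381.
u_2 = c_2 + 2.1381·q_1 = (-3.4286, 2.2857, 0.0000, 5.1429).
‖u_2‖ = 6.5900, so q_2 = (-0.5203, 0.3468, 0.0000, 0.7804).
Qᵀb = (5.0780, 0.4336).
Back-substitute: x_2 = 0.4336/6.5900 = 0.0658.
x_1 = (5.0780 + 2.1381·0.0658)/3.7417 = 1.3947.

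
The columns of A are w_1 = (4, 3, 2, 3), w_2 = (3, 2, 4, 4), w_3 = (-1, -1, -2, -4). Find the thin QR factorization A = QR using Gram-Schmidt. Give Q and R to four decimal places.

Q = [[0.6489, -0.3780, 0.3291], [0.4867, -0.3780, -0.0241], [0.3244, 0.7559, 0.5397], [0.4867, 0.3780, -0.7745]], R = [[6.1644, 6.1644, -3.7311], [0.0000, 2.6458, -2.2678], [0.0000, 0.0000, 1.7135]]

w_1 = (4, 3, 2, 3); ‖w_1‖ = 6.1644, so q_1 = (0.6489, 0.4867, 0.3244, 0.4867).
q_1·w_2 = 0.6489·3 + 0.4867·2 + 0.3244·4 + 0.4867·4 = 6.1644.
u_2 = w_2 − 6.1644·q_1 = (-1.0000, -1.0000, 2.0000, 1.0000).
‖u_2‖ = 2.6458, so q_2 = (-0.3780, -0.3780, 0.7559, 0.3780).
q_1·w_3 = 0.6489·(-1) + 0.4867·(-1) + 0.3244·(-2) + 0.4867·(-4) = -3.7311; q_2·w_3 = (-0.3780)·(-1) + (-0.3780)·(-1) + 0.7559·(-2) + 0.3780·(-4) = -2.2678.
u_3 = w_3 + 3.7311·q_1 + 2.2678·q_2 = (0.5639, -0.0414, 0.9248, -1.3271).
‖u_3‖ = 1.7135, so q_3 = (0.3291, -0.0241, 0.5397, -0.7745).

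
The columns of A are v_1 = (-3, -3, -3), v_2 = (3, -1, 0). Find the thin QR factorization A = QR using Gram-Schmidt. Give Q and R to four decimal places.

Q = [[-0.5774, 0.7926], [-0.5774, -0.5661], [-0.5774, -0.2265]], R = [[5.1962, -1.1547], [0.0000, 2.9439]]

v_1 = (-3, -3, -3); ‖v_1‖ = 5.1962, so e_1 = (-0.5774, -0.5774, -0.5774).
e_1·v_2 = (-0.5774)·3 + (-0.5774)·(-1) + (-0.5774)·0 = -1.1547.
u_2 = v_2 + 1.1547·e_1 = (2.3333, -1.6667, -0.6667).
‖u_2‖ = 2.9439, so e_2 = (0.7926, -0.5661, -0.2265).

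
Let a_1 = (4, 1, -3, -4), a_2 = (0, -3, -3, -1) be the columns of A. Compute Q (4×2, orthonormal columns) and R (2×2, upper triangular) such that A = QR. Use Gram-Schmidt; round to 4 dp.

Q = [[0.6172, -0.2336], [0.1543, -0.7943], [-0.4629, -0.5607], [-0.6172, -0.0117]], R = [[6.4807, 1.5430], [0.0000, 4.0766]]

a_1 = (4, 1, -3, -4); ‖a_1‖ = 6.4807, so e_1 = (0.6172, 0.1543, -0.4629, -0.6172).
e_1·a_2 = 0.6172·0 + 0.1543·(-3) + (-0.4629)·(-3) + (-0.6172)·(-1) = 1.5430.
u_2 = a_2 − 1.5430·e_1 = (-0.9524, -3.2381, -2.2857, -0.0476).
‖u_2‖ = 4.0766, so e_2 = (-0.2336, -0.7943, -0.5607, -0.0117).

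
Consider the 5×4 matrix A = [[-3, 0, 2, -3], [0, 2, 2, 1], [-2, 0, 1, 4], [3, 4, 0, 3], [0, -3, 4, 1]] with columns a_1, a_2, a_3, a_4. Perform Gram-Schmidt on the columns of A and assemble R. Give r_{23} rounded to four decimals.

r_{23} = -0.7674

q_1 = a_1/‖a_1‖ = (-3, 0, -2, 3, 0)/4.6904 = (-0.6396, 0.0000, -0.4264, 0.6396, 0.0000).
r_{12} = q_1·a_2 = 2.5584.
u_2 = a_2 − 2.5584·q_1 = (1.6364, 2.0000, 1.0909, 2.3636, -3.0000).
‖u_2‖ = 4.7386, so q_2 = (0.3453, 0.4221, 0.2302, 0.4988, -0.6331).
r_{23} = q_2·a_3 = -0.7674.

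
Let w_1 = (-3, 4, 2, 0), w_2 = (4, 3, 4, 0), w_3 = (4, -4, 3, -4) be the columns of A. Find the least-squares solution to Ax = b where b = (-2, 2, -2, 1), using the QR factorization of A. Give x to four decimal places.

w_1 = (-3, 4, 2, 0); ‖w_1‖ = 5.3852, so e_1 = (-0.5571, 0.7428, 0.3714, 0.0000).
e_1·w_2 = (-0.5571)·4 + 0.7428·3 + 0.3714·4 + 0.0000·0 = 1.4856.
u_2 = w_2 − 1.4856·e_1 = (4.8276, 1.8966, 3.4483, 0.0000).
‖u_2‖ = 6.2284, so e_2 = (0.7751, 0.3045, 0.5536, 0.0000).
e_1·w_3 = (-0.5571)·4 + 0.7428·(-4) + 0.3714·3 + 0.0000·(-4) = -4.0853; e_2·w_3 = 0.7751·4 + 0.3045·(-4) + 0.5536·3 + 0.0000·(-4) = 3.5433.
u_3 = w_3 + 4.0853·e_1 − 3.5433·e_2 = (-1.0222, -2.0444, 2.5556, -4.0000).
‖u_3‖ = 5.2684, so e_3 = (-0.1940, -0.3881, 0.4851, -0.7593).
Qᵀb = (1.8570, -2.0485, -2.1175).
Back-substitute: x_3 = -2.1175/5.2684 = -0.4019.
x_2 = (-2.0485 − 3.5433·(-0.4019))/6.2284 = -0.1002.
x_1 = (1.8570 − 1.4856·(-0.1002) + 4.0853·(-0.4019))/5.3852 = 0.0676.

x = (0.0676, -0.1002, -0.4019)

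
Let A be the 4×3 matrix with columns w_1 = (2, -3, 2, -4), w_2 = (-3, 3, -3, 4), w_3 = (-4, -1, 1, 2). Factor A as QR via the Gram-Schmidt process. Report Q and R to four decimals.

Q = [[0.3482, -0.6155, -0.6155], [-0.5222, -0.2954, -0.3939], [0.3482, -0.6155, 0.6155], [-0.6963, -0.3939, 0.2954]], R = [[5.7446, -6.4409, -1.9149], [0.0000, 1.2309, 1.3540], [0.0000, 0.0000, 4.0620]]

e_1 = w_1/‖w_1‖ = (2, -3, 2, -4)/5.7446 = (0.3482, -0.5222, 0.3482, -0.6963).
r_{12} = e_1·w_2 = -6.4409.
u_2 = w_2 + 6.4409·e_1 = (-0.7576, -0.3636, -0.7576, -0.4848).
‖u_2‖ = 1.2309, so e_2 = (-0.6155, -0.2954, -0.6155, -0.3939).
r_{13} = e_1·w_3 = -1.9149; r_{23} = e_2·w_3 = 1.3540.
u_3 = w_3 + 1.9149·e_1 − 1.3540·e_2 = (-2.5000, -1.6000, 2.5000, 1.2000).
‖u_3‖ = 4.0620, so e_3 = (-0.6155, -0.3939, 0.6155, 0.2954).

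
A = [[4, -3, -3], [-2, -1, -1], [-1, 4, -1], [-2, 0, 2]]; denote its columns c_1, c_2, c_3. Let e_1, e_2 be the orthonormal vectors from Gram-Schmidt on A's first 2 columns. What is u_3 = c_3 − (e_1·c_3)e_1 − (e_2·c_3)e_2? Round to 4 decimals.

c_1 = (4, -2, -1, -2); ‖c_1‖ = 5.0000, so e_1 = (0.8000, -0.4000, -0.2000, -0.4000).
e_1·c_2 = 0.8000·(-3) + (-0.4000)·(-1) + (-0.2000)·4 + (-0.4000)·0 = -2.8000.
u_2 = c_2 + 2.8000·e_1 = (-0.7600, -2.1200, 3.4400, -1.1200).
‖u_2‖ = 4.2615, so e_2 = (-0.1783, -0.4975, 0.8072, -0.2628).
e_1·c_3 = 0.8000·(-3) + (-0.4000)·(-1) + (-0.2000)·(-1) + (-0.4000)·2 = -2.6000; e_2·c_3 = (-0.1783)·(-3) + (-0.4975)·(-1) + 0.8072·(-1) + (-0.2628)·2 = -0.3004.
u_3 = c_3 + 2.6000·e_1 + 0.3004·e_2 = (-0.9736, -2.1894, -1.2775, 0.8811).

u_3 = (-0.9736, -2.1894, -1.2775, 0.8811)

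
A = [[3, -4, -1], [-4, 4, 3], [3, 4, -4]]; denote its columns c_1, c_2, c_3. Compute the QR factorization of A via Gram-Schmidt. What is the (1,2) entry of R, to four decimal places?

c_1 = (3, -4, 3); ‖c_1‖ = 5.8310, so e_1 = (0.5145, -0.6860, 0.5145).
r_{12} = e_1·c_2 = -2.7440.

r_{12} = -2.7440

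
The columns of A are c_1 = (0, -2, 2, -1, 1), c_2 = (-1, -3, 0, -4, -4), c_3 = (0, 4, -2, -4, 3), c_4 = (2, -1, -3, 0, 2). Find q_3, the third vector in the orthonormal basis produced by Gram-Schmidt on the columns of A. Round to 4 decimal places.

c_1 = (0, -2, 2, -1, 1); ‖c_1‖ = 3.1623, so q_1 = (0.0000, -0.6325, 0.6325, -0.3162, 0.3162).
q_1·c_2 = 0.0000·(-1) + (-0.6325)·(-3) + 0.6325·0 + (-0.3162)·(-4) + 0.3162·(-4) = 1.8974.
u_2 = c_2 − 1.8974·q_1 = (-1.0000, -1.8000, -1.2000, -3.4000, -4.6000).
‖u_2‖ = 6.1968, so q_2 = (-0.1614, -0.2905, -0.1936, -0.5487, -0.7423).
q_1·c_3 = 0.0000·0 + (-0.6325)·4 + 0.6325·(-2) + (-0.3162)·(-4) + 0.3162·3 = -1.5811; q_2·c_3 = (-0.1614)·0 + (-0.2905)·4 + (-0.1936)·(-2) + (-0.5487)·(-4) + (-0.7423)·3 = -0.8069.
u_3 = c_3 + 1.5811·q_1 + 0.8069·q_2 = (-0.1302, 2.7656, -1.1563, -4.9427, 2.9010).
‖u_3‖ = 6.4691, so q_3 = (-0.0201, 0.4275, -0.1787, -0.7641, 0.4484).

q_3 = (-0.0201, 0.4275, -0.1787, -0.7641, 0.4484)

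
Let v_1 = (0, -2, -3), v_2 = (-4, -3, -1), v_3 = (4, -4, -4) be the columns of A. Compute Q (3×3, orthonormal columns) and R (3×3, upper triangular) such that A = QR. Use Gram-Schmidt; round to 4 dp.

Q = [[0.0000, -0.8996, 0.4366], [-0.5547, -0.3633, -0.7485], [-0.8321, 0.2422, 0.4990]], R = [[3.6056, 2.4962, 5.5470], [0.0000, 4.4463, -3.1141], [0.0000, 0.0000, 2.7446]]

v_1 = (0, -2, -3); ‖v_1‖ = 3.6056, so q_1 = (0.0000, -0.5547, -0.8321).
q_1·v_2 = 0.0000·(-4) + (-0.5547)·(-3) + (-0.8321)·(-1) = 2.4962.
u_2 = v_2 − 2.4962·q_1 = (-4.0000, -1.6154, 1.0769).
‖u_2‖ = 4.4463, so q_2 = (-0.8996, -0.3633, 0.2422).
q_1·v_3 = 0.0000·4 + (-0.5547)·(-4) + (-0.8321)·(-4) = 5.5470; q_2·v_3 = (-0.8996)·4 + (-0.3633)·(-4) + 0.2422·(-4) = -3.1141.
u_3 = v_3 − 5.5470·q_1 + 3.1141·q_2 = (1.1984, -2.0545, 1.3696).
‖u_3‖ = 2.7446, so q_3 = (0.4366, -0.7485, 0.4990).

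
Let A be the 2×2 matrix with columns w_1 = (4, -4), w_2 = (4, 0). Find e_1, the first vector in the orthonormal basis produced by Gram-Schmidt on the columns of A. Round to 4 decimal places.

e_1 = w_1/‖w_1‖ = (4, -4)/5.6569 = (0.7071, -0.7071).

e_1 = (0.7071, -0.7071)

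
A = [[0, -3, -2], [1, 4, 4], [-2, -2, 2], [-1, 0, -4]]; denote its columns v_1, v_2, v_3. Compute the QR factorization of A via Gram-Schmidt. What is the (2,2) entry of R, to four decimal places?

v_1 = (0, 1, -2, -1); ‖v_1‖ = 2.4495, so q_1 = (0.0000, 0.4082, -0.8165, -0.4082).
q_1·v_2 = 0.0000·(-3) + 0.4082·4 + (-0.8165)·(-2) + (-0.4082)·0 = 3.2660.
u_2 = v_2 − 3.2660·q_1 = (-3.0000, 2.6667, 0.6667, 1.3333).
r_{22} = ‖u_2‖ = 4.2817.

r_{22} = 4.2817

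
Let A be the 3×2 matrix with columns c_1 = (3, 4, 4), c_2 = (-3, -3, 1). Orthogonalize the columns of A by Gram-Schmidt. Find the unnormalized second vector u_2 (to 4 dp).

u_2 = (-1.7561, -1.3415, 2.6585)

c_1 = (3, 4, 4); ‖c_1‖ = 6.4031, so e_1 = (0.4685, 0.6247, 0.6247).
e_1·c_2 = 0.4685·(-3) + 0.6247·(-3) + 0.6247·1 = -2.6550.
u_2 = c_2 + 2.6550·e_1 = (-1.7561, -1.3415, 2.6585).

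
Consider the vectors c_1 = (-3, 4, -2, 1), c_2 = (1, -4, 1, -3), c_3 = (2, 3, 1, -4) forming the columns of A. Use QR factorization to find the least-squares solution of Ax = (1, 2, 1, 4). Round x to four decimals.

e_1 = c_1/‖c_1‖ = (-3, 4, -2, 1)/5.4772 = (-0.5477, 0.7303, -0.3651, 0.1826).
r_{12} = e_1·c_2 = -4.3818.
u_2 = c_2 + 4.3818·e_1 = (-1.4000, -0.8000, -0.6000, -2.2000).
‖u_2‖ = 2.7928, so e_2 = (-0.5013, -0.2864, -0.2148, -0.7877).
r_{13} = e_1·c_3 = 0.0000; r_{23} = e_2·c_3 = 1.0742.
u_3 = c_3 + 0.0000·e_1 − 1.0742·e_2 = (2.5385, 3.3077, 1.2308, -3.1538).
‖u_3‖ = 5.3709, so e_3 = (0.4726, 0.6159, 0.2292, -0.5872).
Qᵀb = (1.2780, -4.4399, -0.4153).
Back-substitute: x_3 = -0.4153/5.3709 = -0.0773.
x_2 = (-4.4399 − 1.0742·(-0.0773))/2.7928 = -1.5600.
x_1 = (1.2780 + 4.3818·(-1.5600) + 0.0000·(-0.0773))/5.4772 = -1.0147.

x = (-1.0147, -1.5600, -0.0773)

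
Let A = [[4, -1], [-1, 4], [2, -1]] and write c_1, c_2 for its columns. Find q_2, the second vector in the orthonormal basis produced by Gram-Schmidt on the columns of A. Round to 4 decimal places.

q_2 = (0.2487, 0.9685, -0.0131)

q_1 = c_1/‖c_1‖ = (4, -1, 2)/4.5826 = (0.8729, -0.2182, 0.4364).
r_{12} = q_1·c_2 = -2.1822.
u_2 = c_2 + 2.1822·q_1 = (0.9048, 3.5238, -0.0476).
‖u_2‖ = 3.6384, so q_2 = (0.2487, 0.9685, -0.0131).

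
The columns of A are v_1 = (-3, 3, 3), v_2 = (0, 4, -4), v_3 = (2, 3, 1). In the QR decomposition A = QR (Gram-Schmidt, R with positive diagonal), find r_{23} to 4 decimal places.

r_{23} = 1.4142

q_1 = v_1/‖v_1‖ = (-3, 3, 3)/5.1962 = (-0.5774, 0.5774, 0.5774).
r_{12} = q_1·v_2 = 0.0000.
u_2 = v_2 + 0.0000·q_1 = (0.0000, 4.0000, -4.0000).
‖u_2‖ = 5.6569, so q_2 = (0.0000, 0.7071, -0.7071).
r_{23} = q_2·v_3 = 1.4142.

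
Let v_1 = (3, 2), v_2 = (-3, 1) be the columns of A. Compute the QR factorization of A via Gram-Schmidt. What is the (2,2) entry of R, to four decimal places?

v_1 = (3, 2); ‖v_1‖ = 3.6056, so q_1 = (0.8321, 0.5547).
q_1·v_2 = 0.8321·(-3) + 0.5547·1 = -1.9415.
u_2 = v_2 + 1.9415·q_1 = (-1.3846, 2.0769).
r_{22} = ‖u_2‖ = 2.4962.

r_{22} = 2.4962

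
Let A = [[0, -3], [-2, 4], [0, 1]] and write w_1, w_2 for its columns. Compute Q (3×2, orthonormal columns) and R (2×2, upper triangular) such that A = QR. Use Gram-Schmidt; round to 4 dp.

Q = [[0.0000, -0.9487], [-1.0000, 0.0000], [0.0000, 0.3162]], R = [[2.0000, -4.0000], [0.0000, 3.1623]]

w_1 = (0, -2, 0); ‖w_1‖ = 2.0000, so e_1 = (0.0000, -1.0000, 0.0000).
e_1·w_2 = 0.0000·(-3) + (-1.0000)·4 + 0.0000·1 = -4.0000.
u_2 = w_2 + 4.0000·e_1 = (-3.0000, 0.0000, 1.0000).
‖u_2‖ = 3.1623, so e_2 = (-0.9487, 0.0000, 0.3162).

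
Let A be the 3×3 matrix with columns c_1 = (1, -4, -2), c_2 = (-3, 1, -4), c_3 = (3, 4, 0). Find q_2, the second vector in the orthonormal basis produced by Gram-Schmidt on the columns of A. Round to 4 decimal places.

q_2 = (-0.5982, 0.2337, -0.7665)

c_1 = (1, -4, -2); ‖c_1‖ = 4.5826, so q_1 = (0.2182, -0.8729, -0.4364).
q_1·c_2 = 0.2182·(-3) + (-0.8729)·1 + (-0.4364)·(-4) = 0.2182.
u_2 = c_2 − 0.2182·q_1 = (-3.0476, 1.1905, -3.9048).
‖u_2‖ = 5.0943, so q_2 = (-0.5982, 0.2337, -0.7665).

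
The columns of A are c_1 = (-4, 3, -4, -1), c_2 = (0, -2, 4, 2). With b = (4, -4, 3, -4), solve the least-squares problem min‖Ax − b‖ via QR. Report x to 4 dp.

c_1 = (-4, 3, -4, -1); ‖c_1‖ = 6.4807, so q_1 = (-0.6172, 0.4629, -0.6172, -0.1543).
q_1·c_2 = (-0.6172)·0 + 0.4629·(-2) + (-0.6172)·4 + (-0.1543)·2 = -3.7033.
u_2 = c_2 + 3.7033·q_1 = (-2.2857, -0.2857, 1.7143, 1.4286).
‖u_2‖ = 3.2071, so q_2 = (-0.7127, -0.0891, 0.5345, 0.4454).
Qᵀb = (-5.5549, -2.6726).
Back-substitute: x_2 = -2.6726/3.2071 = -0.8333.
x_1 = (-5.5549 + 3.7033·(-0.8333))/6.4807 = -1.3333.

x = (-1.3333, -0.8333)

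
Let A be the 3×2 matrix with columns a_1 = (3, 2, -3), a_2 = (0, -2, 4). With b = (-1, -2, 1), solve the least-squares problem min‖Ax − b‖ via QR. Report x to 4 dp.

x = (-0.3913, 0.0870)

e_1 = a_1/‖a_1‖ = (3, 2, -3)/4.6904 = (0.6396, 0.4264, -0.6396).
r_{12} = e_1·a_2 = -3.4112.
u_2 = a_2 + 3.4112·e_1 = (2.1818, -0.5455, 1.8182).
‖u_2‖ = 2.8920, so e_2 = (0.7544, -0.1886, 0.6287).
Qᵀb = (-2.1320, 0.2515).
Back-substitute: x_2 = 0.2515/2.8920 = 0.0870.
x_1 = (-2.1320 + 3.4112·0.0870)/4.6904 = -0.3913.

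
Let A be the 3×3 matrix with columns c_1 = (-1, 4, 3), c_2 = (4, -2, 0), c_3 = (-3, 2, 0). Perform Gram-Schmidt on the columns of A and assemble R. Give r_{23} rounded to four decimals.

c_1 = (-1, 4, 3); ‖c_1‖ = 5.0990, so e_1 = (-0.1961, 0.7845, 0.5883).
e_1·c_2 = (-0.1961)·4 + 0.7845·(-2) + 0.5883·0 = -2.3534.
u_2 = c_2 + 2.3534·e_1 = (3.5385, -0.1538, 1.3846).
‖u_2‖ = 3.8028, so e_2 = (0.9305, -0.0405, 0.3641).
r_{23} = e_2·c_3 = -2.8724.

r_{23} = -2.8724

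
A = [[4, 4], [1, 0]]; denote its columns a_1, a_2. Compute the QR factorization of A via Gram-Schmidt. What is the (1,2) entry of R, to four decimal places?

r_{12} = 3.8806

a_1 = (4, 1); ‖a_1‖ = 4.1231, so q_1 = (0.9701, 0.2425).
r_{12} = q_1·a_2 = 3.8806.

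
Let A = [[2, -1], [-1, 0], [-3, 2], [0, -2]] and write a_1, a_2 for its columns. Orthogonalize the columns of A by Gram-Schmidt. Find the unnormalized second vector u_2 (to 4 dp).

a_1 = (2, -1, -3, 0); ‖a_1‖ = 3.7417, so q_1 = (0.5345, -0.2673, -0.8018, 0.0000).
q_1·a_2 = 0.5345·(-1) + (-0.2673)·0 + (-0.8018)·2 + 0.0000·(-2) = -2.1381.
u_2 = a_2 + 2.1381·q_1 = (0.1429, -0.5714, 0.2857, -2.0000).

u_2 = (0.1429, -0.5714, 0.2857, -2.0000)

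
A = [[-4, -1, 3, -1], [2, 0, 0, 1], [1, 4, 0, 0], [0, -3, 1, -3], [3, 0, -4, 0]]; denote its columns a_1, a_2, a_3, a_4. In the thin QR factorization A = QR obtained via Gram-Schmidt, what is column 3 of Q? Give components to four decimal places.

a_1 = (-4, 2, 1, 0, 3); ‖a_1‖ = 5.4772, so e_1 = (-0.7303, 0.3651, 0.1826, 0.0000, 0.5477).
e_1·a_2 = (-0.7303)·(-1) + 0.3651·0 + 0.1826·4 + 0.0000·(-3) + 0.5477·0 = 1.4606.
u_2 = a_2 − 1.4606·e_1 = (0.0667, -0.5333, 3.7333, -3.0000, -0.8000).
‖u_2‖ = 4.8854, so e_2 = (0.0136, -0.1092, 0.7642, -0.6141, -0.1638).
e_1·a_3 = (-0.7303)·3 + 0.3651·0 + 0.1826·0 + 0.0000·1 + 0.5477·(-4) = -4.3818; e_2·a_3 = 0.0136·3 + (-0.1092)·0 + 0.7642·0 + (-0.6141)·1 + (-0.1638)·(-4) = 0.0819.
u_3 = a_3 + 4.3818·e_1 − 0.0819·e_2 = (-0.2011, 1.6089, 0.7374, 1.0503, -1.5866).
‖u_3‖ = 2.6064, so e_3 = (-0.0772, 0.6173, 0.2829, 0.4030, -0.6087).

e_3 = (-0.0772, 0.6173, 0.2829, 0.4030, -0.6087)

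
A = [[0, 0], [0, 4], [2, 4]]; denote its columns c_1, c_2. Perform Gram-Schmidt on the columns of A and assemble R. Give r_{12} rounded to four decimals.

q_1 = c_1/‖c_1‖ = (0, 0, 2)/2.0000 = (0.0000, 0.0000, 1.0000).
r_{12} = q_1·c_2 = 4.0000.

r_{12} = 4.0000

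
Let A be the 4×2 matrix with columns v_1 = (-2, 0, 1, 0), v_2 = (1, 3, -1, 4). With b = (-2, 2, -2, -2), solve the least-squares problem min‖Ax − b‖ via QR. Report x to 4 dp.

x = (0.3810, -0.0317)

q_1 = v_1/‖v_1‖ = (-2, 0, 1, 0)/2.2361 = (-0.8944, 0.0000, 0.4472, 0.0000).
r_{12} = q_1·v_2 = -1.3416.
u_2 = v_2 + 1.3416·q_1 = (-0.2000, 3.0000, -0.4000, 4.0000).
‖u_2‖ = 5.0200, so q_2 = (-0.0398, 0.5976, -0.0797, 0.7968).
Qᵀb = (0.8944, -0.1594).
Back-substitute: x_2 = -0.1594/5.0200 = -0.0317.
x_1 = (0.8944 + 1.3416·(-0.0317))/2.2361 = 0.3810.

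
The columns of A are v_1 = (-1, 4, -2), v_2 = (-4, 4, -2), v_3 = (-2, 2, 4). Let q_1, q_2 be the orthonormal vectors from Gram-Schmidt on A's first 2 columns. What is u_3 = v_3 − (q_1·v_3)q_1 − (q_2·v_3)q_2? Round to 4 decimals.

v_1 = (-1, 4, -2); ‖v_1‖ = 4.5826, so q_1 = (-0.2182, 0.8729, -0.4364).
q_1·v_2 = (-0.2182)·(-4) + 0.8729·4 + (-0.4364)·(-2) = 5.2372.
u_2 = v_2 − 5.2372·q_1 = (-2.8571, -0.5714, 0.2857).
‖u_2‖ = 2.9277, so q_2 = (-0.9759, -0.1952, 0.0976).
q_1·v_3 = (-0.2182)·(-2) + 0.8729·2 + (-0.4364)·4 = 0.4364; q_2·v_3 = (-0.9759)·(-2) + (-0.1952)·2 + 0.0976·4 = 1.9518.
u_3 = v_3 − 0.4364·q_1 − 1.9518·q_2 = (0.0000, 2.0000, 4.0000).

u_3 = (0.0000, 2.0000, 4.0000)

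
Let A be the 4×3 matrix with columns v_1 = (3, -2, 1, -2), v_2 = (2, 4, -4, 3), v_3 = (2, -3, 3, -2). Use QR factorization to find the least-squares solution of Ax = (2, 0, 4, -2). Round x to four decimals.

v_1 = (3, -2, 1, -2); ‖v_1‖ = 4.2426, so e_1 = (0.7071, -0.4714, 0.2357, -0.4714).
e_1·v_2 = 0.7071·2 + (-0.4714)·4 + 0.2357·(-4) + (-0.4714)·3 = -2.8284.
u_2 = v_2 + 2.8284·e_1 = (4.0000, 2.6667, -3.3333, 1.6667).
‖u_2‖ = 6.0828, so e_2 = (0.6576, 0.4384, -0.5480, 0.2740).
e_1·v_3 = 0.7071·2 + (-0.4714)·(-3) + 0.2357·3 + (-0.4714)·(-2) = 4.4783; e_2·v_3 = 0.6576·2 + 0.4384·(-3) + (-0.5480)·3 + 0.2740·(-2) = -2.1920.
u_3 = v_3 − 4.4783·e_1 + 2.1920·e_2 = (0.2748, 0.0721, 0.7432, 0.7117).
‖u_3‖ = 1.0675, so e_3 = (0.2574, 0.0675, 0.6962, 0.6667).
Qᵀb = (3.2998, -1.4248, 1.9663).
Back-substitute: x_3 = 1.9663/1.0675 = 1.8419.
x_2 = (-1.4248 + 2.1920·1.8419)/6.0828 = 0.4295.
x_1 = (3.2998 + 2.8284·0.4295 − 4.4783·1.8419)/4.2426 = -0.8801.

x = (-0.8801, 0.4295, 1.8419)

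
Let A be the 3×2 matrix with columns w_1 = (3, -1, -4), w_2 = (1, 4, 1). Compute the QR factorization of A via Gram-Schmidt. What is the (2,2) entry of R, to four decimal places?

r_{22} = 4.1278

q_1 = w_1/‖w_1‖ = (3, -1, -4)/5.0990 = (0.5883, -0.1961, -0.7845).
r_{12} = q_1·w_2 = -0.9806.
u_2 = w_2 + 0.9806·q_1 = (1.5769, 3.8077, 0.2308).
r_{22} = ‖u_2‖ = 4.1278.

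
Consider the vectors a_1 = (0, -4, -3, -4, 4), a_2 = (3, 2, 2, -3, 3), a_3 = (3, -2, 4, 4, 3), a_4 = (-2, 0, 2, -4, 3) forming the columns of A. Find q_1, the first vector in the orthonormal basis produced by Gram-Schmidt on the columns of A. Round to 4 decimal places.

a_1 = (0, -4, -3, -4, 4); ‖a_1‖ = 7.5498, so q_1 = (0.0000, -0.5298, -0.3974, -0.5298, 0.5298).

q_1 = (0.0000, -0.5298, -0.3974, -0.5298, 0.5298)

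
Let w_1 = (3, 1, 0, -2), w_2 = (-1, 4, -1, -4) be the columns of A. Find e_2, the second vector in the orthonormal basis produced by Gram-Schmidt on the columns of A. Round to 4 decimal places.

e_1 = w_1/‖w_1‖ = (3, 1, 0, -2)/3.7417 = (0.8018, 0.2673, 0.0000, -0.5345).
r_{12} = e_1·w_2 = 2.4054.
u_2 = w_2 − 2.4054·e_1 = (-2.9286, 3.3571, -1.0000, -2.7143).
‖u_2‖ = 5.3117, so e_2 = (-0.5513, 0.6320, -0.1883, -0.5110).

e_2 = (-0.5513, 0.6320, -0.1883, -0.5110)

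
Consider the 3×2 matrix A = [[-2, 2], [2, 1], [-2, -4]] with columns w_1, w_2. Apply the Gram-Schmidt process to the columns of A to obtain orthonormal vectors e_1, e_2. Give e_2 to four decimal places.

e_1 = w_1/‖w_1‖ = (-2, 2, -2)/3.4641 = (-0.5774, 0.5774, -0.5774).
r_{12} = e_1·w_2 = 1.7321.
u_2 = w_2 − 1.7321·e_1 = (3.0000, 0.0000, -3.0000).
‖u_2‖ = 4.2426, so e_2 = (0.7071, 0.0000, -0.7071).

e_2 = (0.7071, 0.0000, -0.7071)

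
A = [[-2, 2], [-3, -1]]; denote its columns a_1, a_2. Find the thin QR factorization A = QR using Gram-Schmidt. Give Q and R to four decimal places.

q_1 = a_1/‖a_1‖ = (-2, -3)/3.6056 = (-0.5547, -0.8321).
r_{12} = q_1·a_2 = -0.2774.
u_2 = a_2 + 0.2774·q_1 = (1.8462, -1.2308).
‖u_2‖ = 2.2188, so q_2 = (0.8321, -0.5547).

Q = [[-0.5547, 0.8321], [-0.8321, -0.5547]], R = [[3.6056, -0.2774], [0.0000, 2.2188]]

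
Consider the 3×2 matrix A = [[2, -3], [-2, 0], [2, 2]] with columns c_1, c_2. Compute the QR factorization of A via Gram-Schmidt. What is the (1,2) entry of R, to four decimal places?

r_{12} = -0.5774

c_1 = (2, -2, 2); ‖c_1‖ = 3.4641, so e_1 = (0.5774, -0.5774, 0.5774).
r_{12} = e_1·c_2 = -0.5774.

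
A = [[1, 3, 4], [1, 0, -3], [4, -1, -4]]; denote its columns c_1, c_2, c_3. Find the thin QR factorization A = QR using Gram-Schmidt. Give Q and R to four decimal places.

Q = [[0.2357, 0.9689, 0.0747], [0.2357, 0.0176, -0.9717], [0.9428, -0.2466, 0.2242]], R = [[4.2426, -0.2357, -3.5355], [0.0000, 3.1535, 4.8095], [0.0000, 0.0000, 2.3170]]

c_1 = (1, 1, 4); ‖c_1‖ = 4.2426, so q_1 = (0.2357, 0.2357, 0.9428).
q_1·c_2 = 0.2357·3 + 0.2357·0 + 0.9428·(-1) = -0.2357.
u_2 = c_2 + 0.2357·q_1 = (3.0556, 0.0556, -0.7778).
‖u_2‖ = 3.1535, so q_2 = (0.9689, 0.0176, -0.2466).
q_1·c_3 = 0.2357·4 + 0.2357·(-3) + 0.9428·(-4) = -3.5355; q_2·c_3 = 0.9689·4 + 0.0176·(-3) + (-0.2466)·(-4) = 4.8095.
u_3 = c_3 + 3.5355·q_1 − 4.8095·q_2 = (0.1732, -2.2514, 0.5196).
‖u_3‖ = 2.3170, so q_3 = (0.0747, -0.9717, 0.2242).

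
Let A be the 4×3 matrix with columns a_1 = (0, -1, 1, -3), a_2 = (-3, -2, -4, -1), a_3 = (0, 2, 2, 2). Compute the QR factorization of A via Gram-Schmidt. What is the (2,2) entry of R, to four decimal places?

e_1 = a_1/‖a_1‖ = (0, -1, 1, -3)/3.3166 = (0.0000, -0.3015, 0.3015, -0.9045).
r_{12} = e_1·a_2 = 0.3015.
u_2 = a_2 − 0.3015·e_1 = (-3.0000, -1.9091, -4.0909, -0.7273).
r_{22} = ‖u_2‖ = 5.4689.

r_{22} = 5.4689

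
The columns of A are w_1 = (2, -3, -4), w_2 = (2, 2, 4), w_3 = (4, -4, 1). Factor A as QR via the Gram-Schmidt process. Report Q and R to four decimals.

Q = [[0.3714, 0.9050, -0.2074], [-0.5571, 0.0385, -0.8296], [-0.7428, 0.4236, 0.5185]], R = [[5.3852, -3.3425, 2.9711], [0.0000, 3.5816, 3.8897], [0.0000, 0.0000, 3.0072]]

w_1 = (2, -3, -4); ‖w_1‖ = 5.3852, so q_1 = (0.3714, -0.5571, -0.7428).
q_1·w_2 = 0.3714·2 + (-0.5571)·2 + (-0.7428)·4 = -3.3425.
u_2 = w_2 + 3.3425·q_1 = (3.2414, 0.1379, 1.5172).
‖u_2‖ = 3.5816, so q_2 = (0.9050, 0.0385, 0.4236).
q_1·w_3 = 0.3714·4 + (-0.5571)·(-4) + (-0.7428)·1 = 2.9711; q_2·w_3 = 0.9050·4 + 0.0385·(-4) + 0.4236·1 = 3.8897.
u_3 = w_3 − 2.9711·q_1 − 3.8897·q_2 = (-0.6237, -2.4946, 1.5591).
‖u_3‖ = 3.0072, so q_3 = (-0.2074, -0.8296, 0.5185).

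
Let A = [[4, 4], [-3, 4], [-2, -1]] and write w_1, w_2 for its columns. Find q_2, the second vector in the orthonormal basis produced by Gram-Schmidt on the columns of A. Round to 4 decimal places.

w_1 = (4, -3, -2); ‖w_1‖ = 5.3852, so q_1 = (0.7428, -0.5571, -0.3714).
q_1·w_2 = 0.7428·4 + (-0.5571)·4 + (-0.3714)·(-1) = 1.1142.
u_2 = w_2 − 1.1142·q_1 = (3.1724, 4.6207, -0.5862).
‖u_2‖ = 5.6355, so q_2 = (0.5629, 0.8199, -0.1040).

q_2 = (0.5629, 0.8199, -0.1040)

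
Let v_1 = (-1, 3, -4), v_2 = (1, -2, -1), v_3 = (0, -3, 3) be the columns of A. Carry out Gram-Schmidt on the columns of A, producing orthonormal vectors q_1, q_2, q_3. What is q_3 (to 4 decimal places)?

q_3 = (-0.9073, -0.4124, -0.0825)

v_1 = (-1, 3, -4); ‖v_1‖ = 5.0990, so q_1 = (-0.1961, 0.5883, -0.7845).
q_1·v_2 = (-0.1961)·1 + 0.5883·(-2) + (-0.7845)·(-1) = -0.5883.
u_2 = v_2 + 0.5883·q_1 = (0.8846, -1.6538, -1.4615).
‖u_2‖ = 2.3778, so q_2 = (0.3720, -0.6955, -0.6147).
q_1·v_3 = (-0.1961)·0 + 0.5883·(-3) + (-0.7845)·3 = -4.1184; q_2·v_3 = 0.3720·0 + (-0.6955)·(-3) + (-0.6147)·3 = 0.2426.
u_3 = v_3 + 4.1184·q_1 − 0.2426·q_2 = (-0.8980, -0.4082, -0.0816).
‖u_3‖ = 0.9897, so q_3 = (-0.9073, -0.4124, -0.0825).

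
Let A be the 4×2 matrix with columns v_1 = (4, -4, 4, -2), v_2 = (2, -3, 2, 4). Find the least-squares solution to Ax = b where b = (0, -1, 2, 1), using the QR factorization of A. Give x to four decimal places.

x = (0.0836, 0.2827)

v_1 = (4, -4, 4, -2); ‖v_1‖ = 7.2111, so q_1 = (0.5547, -0.5547, 0.5547, -0.2774).
q_1·v_2 = 0.5547·2 + (-0.5547)·(-3) + 0.5547·2 + (-0.2774)·4 = 2.7735.
u_2 = v_2 − 2.7735·q_1 = (0.4615, -1.4615, 0.4615, 4.7692).
‖u_2‖ = 5.0307, so q_2 = (0.0917, -0.2905, 0.0917, 0.9480).
Qᵀb = (1.3868, 1.4220).
Back-substitute: x_2 = 1.4220/5.0307 = 0.2827.
x_1 = (1.3868 − 2.7735·0.2827)/7.2111 = 0.0836.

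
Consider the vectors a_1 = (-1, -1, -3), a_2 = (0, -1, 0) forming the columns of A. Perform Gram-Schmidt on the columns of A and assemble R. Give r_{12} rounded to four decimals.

a_1 = (-1, -1, -3); ‖a_1‖ = 3.3166, so q_1 = (-0.3015, -0.3015, -0.9045).
r_{12} = q_1·a_2 = 0.3015.

r_{12} = 0.3015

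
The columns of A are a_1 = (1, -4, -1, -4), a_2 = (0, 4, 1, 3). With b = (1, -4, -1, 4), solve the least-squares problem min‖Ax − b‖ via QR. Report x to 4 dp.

x = (-2.1628, -2.6047)

a_1 = (1, -4, -1, -4); ‖a_1‖ = 5.8310, so q_1 = (0.1715, -0.6860, -0.1715, -0.6860).
q_1·a_2 = 0.1715·0 + (-0.6860)·4 + (-0.1715)·1 + (-0.6860)·3 = -4.9735.
u_2 = a_2 + 4.9735·q_1 = (0.8529, 0.5882, 0.1471, -0.4118).
‖u_2‖ = 1.1246, so q_2 = (0.7584, 0.5231, 0.1308, -0.3661).
Qᵀb = (0.3430, -2.9292).
Back-substitute: x_2 = -2.9292/1.1246 = -2.6047.
x_1 = (0.3430 + 4.9735·(-2.6047))/5.8310 = -2.1628.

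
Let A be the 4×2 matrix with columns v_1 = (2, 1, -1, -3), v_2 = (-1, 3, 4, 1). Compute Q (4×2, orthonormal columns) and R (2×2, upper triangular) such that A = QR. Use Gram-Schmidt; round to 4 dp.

Q = [[0.5164, -0.0403], [0.2582, 0.6855], [-0.2582, 0.7258], [-0.7746, -0.0403]], R = [[3.8730, -1.5492], [0.0000, 4.9598]]

q_1 = v_1/‖v_1‖ = (2, 1, -1, -3)/3.8730 = (0.5164, 0.2582, -0.2582, -0.7746).
r_{12} = q_1·v_2 = -1.5492.
u_2 = v_2 + 1.5492·q_1 = (-0.2000, 3.4000, 3.6000, -0.2000).
‖u_2‖ = 4.9598, so q_2 = (-0.0403, 0.6855, 0.7258, -0.0403).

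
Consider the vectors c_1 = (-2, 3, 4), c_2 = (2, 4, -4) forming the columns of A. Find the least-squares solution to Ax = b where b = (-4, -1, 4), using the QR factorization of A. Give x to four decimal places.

c_1 = (-2, 3, 4); ‖c_1‖ = 5.3852, so e_1 = (-0.3714, 0.5571, 0.7428).
e_1·c_2 = (-0.3714)·2 + 0.5571·4 + 0.7428·(-4) = -1.4856.
u_2 = c_2 + 1.4856·e_1 = (1.4483, 4.8276, -2.8966).
‖u_2‖ = 5.8132, so e_2 = (0.2491, 0.8305, -0.4983).
Qᵀb = (3.8996, -3.8201).
Back-substitute: x_2 = -3.8201/5.8132 = -0.6571.
x_1 = (3.8996 + 1.4856·(-0.6571))/5.3852 = 0.5429.

x = (0.5429, -0.6571)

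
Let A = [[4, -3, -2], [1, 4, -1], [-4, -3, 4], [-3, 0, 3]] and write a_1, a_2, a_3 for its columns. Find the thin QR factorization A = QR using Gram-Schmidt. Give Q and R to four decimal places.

Q = [[0.6172, -0.5831, 0.5282], [0.1543, 0.6734, 0.5631], [-0.6172, -0.4517, 0.2226], [-0.4629, 0.0493, 0.5953]], R = [[6.4807, 0.6172, -5.2463], [0.0000, 5.7982, -1.1662], [0.0000, 0.0000, 1.0565]]

a_1 = (4, 1, -4, -3); ‖a_1‖ = 6.4807, so e_1 = (0.6172, 0.1543, -0.6172, -0.4629).
e_1·a_2 = 0.6172·(-3) + 0.1543·4 + (-0.6172)·(-3) + (-0.4629)·0 = 0.6172.
u_2 = a_2 − 0.6172·e_1 = (-3.3810, 3.9048, -2.6190, 0.2857).
‖u_2‖ = 5.7982, so e_2 = (-0.5831, 0.6734, -0.4517, 0.0493).
e_1·a_3 = 0.6172·(-2) + 0.1543·(-1) + (-0.6172)·4 + (-0.4629)·3 = -5.2463; e_2·a_3 = (-0.5831)·(-2) + 0.6734·(-1) + (-0.4517)·4 + 0.0493·3 = -1.1662.
u_3 = a_3 + 5.2463·e_1 + 1.1662·e_2 = (0.5581, 0.5949, 0.2351, 0.6289).
‖u_3‖ = 1.0565, so e_3 = (0.5282, 0.5631, 0.2226, 0.5953).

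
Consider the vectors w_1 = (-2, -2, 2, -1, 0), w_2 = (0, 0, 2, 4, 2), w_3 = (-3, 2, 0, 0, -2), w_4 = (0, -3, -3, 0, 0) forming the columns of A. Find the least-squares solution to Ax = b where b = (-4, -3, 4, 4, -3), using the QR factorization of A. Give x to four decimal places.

x = (1.2330, 1.0415, 0.9855, 0.5090)

e_1 = w_1/‖w_1‖ = (-2, -2, 2, -1, 0)/3.6056 = (-0.5547, -0.5547, 0.5547, -0.2774, 0.0000).
r_{12} = e_1·w_2 = 0.0000.
u_2 = w_2 + 0.0000·e_1 = (0.0000, 0.0000, 2.0000, 4.0000, 2.0000).
‖u_2‖ = 4.8990, so e_2 = (0.0000, 0.0000, 0.4082, 0.8165, 0.4082).
r_{13} = e_1·w_3 = 0.5547; r_{23} = e_2·w_3 = -0.8165.
u_3 = w_3 − 0.5547·e_1 + 0.8165·e_2 = (-2.6923, 2.3077, 0.0256, 0.8205, -1.6667).
‖u_3‖ = 4.0032, so e_3 = (-0.6725, 0.5765, 0.0064, 0.2050, -0.4163).
r_{14} = e_1·w_4 = 0.0000; r_{24} = e_2·w_4 = -1.2247; r_{34} = e_3·w_4 = -1.7486.
u_4 = w_4 + 0.0000·e_1 + 1.2247·e_2 + 1.7486·e_3 = (-1.1760, -1.9920, -2.4888, 1.3584, -0.2280).
‖u_4‖ = 3.6664, so e_4 = (-0.3208, -0.5433, -0.6788, 0.3705, -0.0622).
Qᵀb = (4.9923, 3.6742, 3.0552, 1.8663).
Back-substitute: x_4 = 1.8663/3.6664 = 0.5090.
x_3 = (3.0552 + 1.7486·0.5090)/4.0032 = 0.9855.
x_2 = (3.6742 + 0.8165·0.9855 + 1.2247·0.5090)/4.8990 = 1.0415.
x_1 = (4.9923 + 0.0000·1.0415 − 0.5547·0.9855 + 0.0000·0.5090)/3.6056 = 1.2330.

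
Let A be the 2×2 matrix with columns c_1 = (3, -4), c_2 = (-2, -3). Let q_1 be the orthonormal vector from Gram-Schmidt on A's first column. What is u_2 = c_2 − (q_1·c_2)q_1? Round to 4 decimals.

u_2 = (-2.7200, -2.0400)

c_1 = (3, -4); ‖c_1‖ = 5.0000, so q_1 = (0.6000, -0.8000).
q_1·c_2 = 0.6000·(-2) + (-0.8000)·(-3) = 1.2000.
u_2 = c_2 − 1.2000·q_1 = (-2.7200, -2.0400).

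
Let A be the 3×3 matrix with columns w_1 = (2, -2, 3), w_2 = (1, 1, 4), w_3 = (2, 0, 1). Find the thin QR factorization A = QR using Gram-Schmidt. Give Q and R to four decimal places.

q_1 = w_1/‖w_1‖ = (2, -2, 3)/4.1231 = (0.4851, -0.4851, 0.7276).
r_{12} = q_1·w_2 = 2.9104.
u_2 = w_2 − 2.9104·q_1 = (-0.4118, 2.4118, 1.8824).
‖u_2‖ = 3.0870, so q_2 = (-0.1334, 0.7813, 0.6098).
r_{13} = q_1·w_3 = 1.6977; r_{23} = q_2·w_3 = 0.3430.
u_3 = w_3 − 1.6977·q_1 − 0.3430·q_2 = (1.2222, 0.5556, -0.4444).
‖u_3‖ = 1.4142, so q_3 = (0.8642, 0.3928, -0.3143).

Q = [[0.4851, -0.1334, 0.8642], [-0.4851, 0.7813, 0.3928], [0.7276, 0.6098, -0.3143]], R = [[4.1231, 2.9104, 1.6977], [0.0000, 3.0870, 0.3430], [0.0000, 0.0000, 1.4142]]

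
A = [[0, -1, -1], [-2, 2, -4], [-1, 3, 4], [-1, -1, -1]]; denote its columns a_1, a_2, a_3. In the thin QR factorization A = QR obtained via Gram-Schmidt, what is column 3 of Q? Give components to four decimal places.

e_3 = (0.0549, -0.5764, 0.5901, 0.5626)

e_1 = a_1/‖a_1‖ = (0, -2, -1, -1)/2.4495 = (0.0000, -0.8165, -0.4082, -0.4082).
r_{12} = e_1·a_2 = -2.4495.
u_2 = a_2 + 2.4495·e_1 = (-1.0000, 0.0000, 2.0000, -2.0000).
‖u_2‖ = 3.0000, so e_2 = (-0.3333, 0.0000, 0.6667, -0.6667).
r_{13} = e_1·a_3 = 2.0412; r_{23} = e_2·a_3 = 3.6667.
u_3 = a_3 − 2.0412·e_1 − 3.6667·e_2 = (0.2222, -2.3333, 2.3889, 2.2778).
‖u_3‖ = 4.0483, so e_3 = (0.0549, -0.5764, 0.5901, 0.5626).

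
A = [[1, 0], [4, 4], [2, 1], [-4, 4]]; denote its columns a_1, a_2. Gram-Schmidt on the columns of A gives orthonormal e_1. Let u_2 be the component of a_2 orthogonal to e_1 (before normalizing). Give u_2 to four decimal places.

u_2 = (-0.0541, 3.7838, 0.8919, 4.2162)

a_1 = (1, 4, 2, -4); ‖a_1‖ = 6.0828, so e_1 = (0.1644, 0.6576, 0.3288, -0.6576).
e_1·a_2 = 0.1644·0 + 0.6576·4 + 0.3288·1 + (-0.6576)·4 = 0.3288.
u_2 = a_2 − 0.3288·e_1 = (-0.0541, 3.7838, 0.8919, 4.2162).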